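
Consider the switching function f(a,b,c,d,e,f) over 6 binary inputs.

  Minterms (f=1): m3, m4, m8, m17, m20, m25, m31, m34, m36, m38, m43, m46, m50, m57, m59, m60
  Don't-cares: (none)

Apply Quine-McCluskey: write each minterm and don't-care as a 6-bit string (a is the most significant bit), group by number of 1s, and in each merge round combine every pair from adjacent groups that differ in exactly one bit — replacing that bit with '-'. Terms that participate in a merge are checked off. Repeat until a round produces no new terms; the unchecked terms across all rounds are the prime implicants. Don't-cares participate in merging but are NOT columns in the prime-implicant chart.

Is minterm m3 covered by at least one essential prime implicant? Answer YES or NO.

YES

[col 0] 000011, 000100*, 001000, 010001*, 010100*, 011001*, 011111, 100010*, 100100*, 100110*, 101011*, 101110*, 110010*, 111001*, 111011*, 111100
[col 1] -00100, -11001, 0-0100, 01-001, 1-0010, 1-1011, 10-110, 100-10, 1001-0, 1110-1
Prime implicants: -00100, -11001, 0-0100, 000011, 001000, 01-001, 011111, 1-0010, 1-1011, 10-110, 100-10, 1001-0, 1110-1, 111100
PI chart (minterm → PIs covering it):
  3 | 000011  (sole → essential)
  4 | -00100,0-0100
  8 | 001000  (sole → essential)
  17 | 01-001  (sole → essential)
  20 | 0-0100  (sole → essential)
  25 | -11001,01-001
  31 | 011111  (sole → essential)
  34 | 1-0010,100-10
  36 | -00100,1001-0
  38 | 10-110,100-10,1001-0
  43 | 1-1011  (sole → essential)
  46 | 10-110  (sole → essential)
  50 | 1-0010  (sole → essential)
  57 | -11001,1110-1
  59 | 1-1011,1110-1
  60 | 111100  (sole → essential)
Essential prime implicants: 0-0100, 000011, 001000, 01-001, 011111, 1-0010, 1-1011, 10-110, 111100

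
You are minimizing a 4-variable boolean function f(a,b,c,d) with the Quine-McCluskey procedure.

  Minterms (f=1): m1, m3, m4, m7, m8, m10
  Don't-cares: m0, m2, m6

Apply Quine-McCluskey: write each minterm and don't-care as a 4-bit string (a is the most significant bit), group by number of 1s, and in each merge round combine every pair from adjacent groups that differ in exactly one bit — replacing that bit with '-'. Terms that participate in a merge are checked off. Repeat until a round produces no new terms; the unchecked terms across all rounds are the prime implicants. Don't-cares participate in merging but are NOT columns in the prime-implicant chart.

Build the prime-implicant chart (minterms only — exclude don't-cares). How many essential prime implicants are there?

size-2^0 implicants → 0000(✓)  0001(✓)  0010(✓)  0011(✓)  0100(✓)  0110(✓)  0111(✓)  1000(✓)  1010(✓)
size-2^1 implicants → -000(✓)  -010(✓)  0-00(✓)  0-10(✓)  0-11(✓)  00-0(✓)  00-1(✓)  000-(✓)  001-(✓)  01-0(✓)  011-(✓)  10-0(✓)
size-2^2 implicants → -0-0  0--0  0-1-  00--
Unchecked terms (primes): -0-0, 0--0, 0-1-, 00--
Minterm coverage:
  m1 ⊆ 00-- [E]
  m3 ⊆ 0-1-,00--
  m4 ⊆ 0--0 [E]
  m7 ⊆ 0-1- [E]
  m8 ⊆ -0-0 [E]
  m10 ⊆ -0-0 [E]
E = {-0-0, 0--0, 0-1-, 00--}

4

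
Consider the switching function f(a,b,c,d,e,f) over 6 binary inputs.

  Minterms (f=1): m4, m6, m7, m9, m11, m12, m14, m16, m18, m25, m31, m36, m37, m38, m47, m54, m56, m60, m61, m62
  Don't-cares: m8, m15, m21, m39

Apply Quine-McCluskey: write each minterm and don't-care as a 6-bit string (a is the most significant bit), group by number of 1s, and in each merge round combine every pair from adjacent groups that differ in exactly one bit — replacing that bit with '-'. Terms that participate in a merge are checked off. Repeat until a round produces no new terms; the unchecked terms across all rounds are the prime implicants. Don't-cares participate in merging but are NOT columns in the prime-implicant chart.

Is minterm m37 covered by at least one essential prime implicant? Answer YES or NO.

YES

Round 0: 000100✓ 000110✓ 000111✓ 001000✓ 001001✓ 001011✓ 001100✓ 001110✓ 001111✓ 010000✓ 010010✓ 010101 011001✓ 011111✓ 100100✓ 100101✓ 100110✓ 100111✓ 101111✓ 110110✓ 111000✓ 111100✓ 111101✓ 111110✓
Round 1: -00100✓ -00110✓ -00111✓ -01111✓ 0-1001 0-1111 00-100✓ 00-110✓ 00-111✓ 0001-0✓ 00011-✓ 001-00 001-11 0010-1 00100- 0011-0✓ 00111-✓ 0100-0 1-0110 10-111✓ 1001-0✓ 1001-1✓ 10010-✓ 10011-✓ 11-110 111-00 1111-0 11110-
Round 2: -0-111 -001-0 -0011- 00-1-0 00-11- 1001--
PIs = {-0-111, -001-0, -0011-, 0-1001, 0-1111, 00-1-0, 00-11-, 001-00, 001-11, 0010-1, 00100-, 0100-0, 010101, 1-0110, 1001--, 11-110, 111-00, 1111-0, 11110-}
Coverage chart:
  m4: -001-0,00-1-0
  m6: -001-0,-0011-,00-1-0,00-11-
  m7: -0-111,-0011-,00-11-
  m9: 0-1001,0010-1,00100-
  m11: 001-11,0010-1
  m12: 00-1-0,001-00
  m14: 00-1-0,00-11-
  m16: 0100-0 ←essential
  m18: 0100-0 ←essential
  m25: 0-1001 ←essential
  m31: 0-1111 ←essential
  m36: -001-0,1001--
  m37: 1001-- ←essential
  m38: -001-0,-0011-,1-0110,1001--
  m47: -0-111 ←essential
  m54: 1-0110,11-110
  m56: 111-00 ←essential
  m60: 111-00,1111-0,11110-
  m61: 11110- ←essential
  m62: 11-110,1111-0
Essential: -0-111, 0-1001, 0-1111, 0100-0, 1001--, 111-00, 11110-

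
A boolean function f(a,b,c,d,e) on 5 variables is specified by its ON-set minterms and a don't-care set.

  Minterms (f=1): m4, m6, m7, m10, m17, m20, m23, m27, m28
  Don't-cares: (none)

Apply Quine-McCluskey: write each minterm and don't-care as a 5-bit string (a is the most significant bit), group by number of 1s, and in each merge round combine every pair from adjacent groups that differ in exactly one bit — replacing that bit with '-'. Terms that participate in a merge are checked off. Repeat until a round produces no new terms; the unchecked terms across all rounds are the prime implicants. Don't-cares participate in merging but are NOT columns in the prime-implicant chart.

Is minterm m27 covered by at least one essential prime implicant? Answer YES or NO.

YES

[col 0] 00100*, 00110*, 00111*, 01010, 10001, 10100*, 10111*, 11011, 11100*
[col 1] -0100, -0111, 001-0, 0011-, 1-100
Prime implicants: -0100, -0111, 001-0, 0011-, 01010, 1-100, 10001, 11011
PI chart (minterm → PIs covering it):
  4 | -0100,001-0
  6 | 001-0,0011-
  7 | -0111,0011-
  10 | 01010  (sole → essential)
  17 | 10001  (sole → essential)
  20 | -0100,1-100
  23 | -0111  (sole → essential)
  27 | 11011  (sole → essential)
  28 | 1-100  (sole → essential)
Essential prime implicants: -0111, 01010, 1-100, 10001, 11011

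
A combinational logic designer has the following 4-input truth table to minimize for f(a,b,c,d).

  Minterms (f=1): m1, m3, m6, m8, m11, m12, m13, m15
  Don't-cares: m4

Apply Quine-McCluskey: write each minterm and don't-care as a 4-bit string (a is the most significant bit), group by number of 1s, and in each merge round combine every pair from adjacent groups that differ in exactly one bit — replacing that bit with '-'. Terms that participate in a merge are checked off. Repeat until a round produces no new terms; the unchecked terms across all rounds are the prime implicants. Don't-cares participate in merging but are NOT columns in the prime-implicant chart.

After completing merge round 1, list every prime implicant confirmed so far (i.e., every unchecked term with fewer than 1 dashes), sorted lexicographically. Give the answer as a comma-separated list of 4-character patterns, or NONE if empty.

Round 0: 0001✓ 0011✓ 0100✓ 0110✓ 1000✓ 1011✓ 1100✓ 1101✓ 1111✓
Round 1: -011 -100 00-1 01-0 1-00 1-11 11-1 110-
PIs = {-011, -100, 00-1, 01-0, 1-00, 1-11, 11-1, 110-}

NONE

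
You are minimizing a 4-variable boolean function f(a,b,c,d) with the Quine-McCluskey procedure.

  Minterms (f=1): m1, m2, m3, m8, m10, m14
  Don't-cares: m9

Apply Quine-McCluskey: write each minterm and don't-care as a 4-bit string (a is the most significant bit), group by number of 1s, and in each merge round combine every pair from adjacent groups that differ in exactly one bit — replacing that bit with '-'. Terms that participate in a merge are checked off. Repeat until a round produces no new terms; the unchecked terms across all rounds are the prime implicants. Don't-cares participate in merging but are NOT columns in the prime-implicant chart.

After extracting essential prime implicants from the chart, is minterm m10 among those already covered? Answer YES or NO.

YES

Round 0: 0001✓ 0010✓ 0011✓ 1000✓ 1001✓ 1010✓ 1110✓
Round 1: -001 -010 00-1 001- 1-10 10-0 100-
PIs = {-001, -010, 00-1, 001-, 1-10, 10-0, 100-}
Coverage chart:
  m1: -001,00-1
  m2: -010,001-
  m3: 00-1,001-
  m8: 10-0,100-
  m10: -010,1-10,10-0
  m14: 1-10 ←essential
Essential: 1-10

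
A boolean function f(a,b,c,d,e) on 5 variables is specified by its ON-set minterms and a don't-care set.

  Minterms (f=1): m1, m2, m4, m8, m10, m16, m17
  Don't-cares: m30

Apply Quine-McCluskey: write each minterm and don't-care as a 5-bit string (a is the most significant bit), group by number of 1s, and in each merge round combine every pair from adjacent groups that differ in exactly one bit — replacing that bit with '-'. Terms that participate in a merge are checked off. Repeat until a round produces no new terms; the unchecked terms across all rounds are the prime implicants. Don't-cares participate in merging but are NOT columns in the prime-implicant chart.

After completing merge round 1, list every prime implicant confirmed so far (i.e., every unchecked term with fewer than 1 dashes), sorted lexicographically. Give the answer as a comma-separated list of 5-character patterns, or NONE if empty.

[col 0] 00001*, 00010*, 00100, 01000*, 01010*, 10000*, 10001*, 11110
[col 1] -0001, 0-010, 010-0, 1000-
Prime implicants: -0001, 0-010, 00100, 010-0, 1000-, 11110

00100, 11110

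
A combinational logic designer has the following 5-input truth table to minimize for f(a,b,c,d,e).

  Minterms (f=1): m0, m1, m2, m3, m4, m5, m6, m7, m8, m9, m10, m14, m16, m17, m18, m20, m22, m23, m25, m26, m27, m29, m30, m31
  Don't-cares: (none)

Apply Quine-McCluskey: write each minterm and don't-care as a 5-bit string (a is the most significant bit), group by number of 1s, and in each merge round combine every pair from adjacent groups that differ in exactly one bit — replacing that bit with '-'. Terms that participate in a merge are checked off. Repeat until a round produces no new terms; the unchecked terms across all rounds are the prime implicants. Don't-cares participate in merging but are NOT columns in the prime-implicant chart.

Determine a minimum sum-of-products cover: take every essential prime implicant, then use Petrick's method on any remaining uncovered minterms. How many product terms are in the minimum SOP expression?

size-2^0 implicants → 00000(✓)  00001(✓)  00010(✓)  00011(✓)  00100(✓)  00101(✓)  00110(✓)  00111(✓)  01000(✓)  01001(✓)  01010(✓)  01110(✓)  10000(✓)  10001(✓)  10010(✓)  10100(✓)  10110(✓)  10111(✓)  11001(✓)  11010(✓)  11011(✓)  11101(✓)  11110(✓)  11111(✓)
size-2^1 implicants → -0000(✓)  -0001(✓)  -0010(✓)  -0100(✓)  -0110(✓)  -0111(✓)  -1001(✓)  -1010(✓)  -1110(✓)  0-000(✓)  0-001(✓)  0-010(✓)  0-110(✓)  00-00(✓)  00-01(✓)  00-10(✓)  00-11(✓)  000-0(✓)  000-1(✓)  0000-(✓)  0001-(✓)  001-0(✓)  001-1(✓)  0010-(✓)  0011-(✓)  01-10(✓)  010-0(✓)  0100-(✓)  1-001(✓)  1-010(✓)  1-110(✓)  1-111(✓)  10-00(✓)  10-10(✓)  100-0(✓)  1000-(✓)  101-0(✓)  1011-(✓)  11-01(✓)  11-10(✓)  11-11(✓)  110-1(✓)  1101-(✓)  111-1(✓)  1111-(✓)
size-2^2 implicants → --001  --010(✓)  --110(✓)  -0-00(✓)  -0-10(✓)  -00-0(✓)  -000-  -01-0(✓)  -011-  -1-10(✓)  0--10(✓)  0-0-0  0-00-  00--0(✓)  00--1(✓)  00-0-(✓)  00-1-(✓)  000--(✓)  001--(✓)  1--10(✓)  1-11-  10--0(✓)  11--1  11-1-
size-2^3 implicants → ---10  -0--0  00---
Unchecked terms (primes): ---10, --001, -0--0, -000-, -011-, 0-0-0, 0-00-, 00---, 1-11-, 11--1, 11-1-
Minterm coverage:
  m0 ⊆ -0--0,-000-,0-0-0,0-00-,00---
  m1 ⊆ --001,-000-,0-00-,00---
  m2 ⊆ ---10,-0--0,0-0-0,00---
  m3 ⊆ 00--- [E]
  m4 ⊆ -0--0,00---
  m5 ⊆ 00--- [E]
  m6 ⊆ ---10,-0--0,-011-,00---
  m7 ⊆ -011-,00---
  m8 ⊆ 0-0-0,0-00-
  m9 ⊆ --001,0-00-
  m10 ⊆ ---10,0-0-0
  m14 ⊆ ---10 [E]
  m16 ⊆ -0--0,-000-
  m17 ⊆ --001,-000-
  m18 ⊆ ---10,-0--0
  m20 ⊆ -0--0 [E]
  m22 ⊆ ---10,-0--0,-011-,1-11-
  m23 ⊆ -011-,1-11-
  m25 ⊆ --001,11--1
  m26 ⊆ ---10,11-1-
  m27 ⊆ 11--1,11-1-
  m29 ⊆ 11--1 [E]
  m30 ⊆ ---10,1-11-,11-1-
  m31 ⊆ 1-11-,11--1,11-1-
E = {---10, -0--0, 00---, 11--1}
Petrick residual → --001, -011-, 0-0-0
Cover = de' + c'd'e + b'e' + b'cd + a'c'e' + a'b' + abe  |cover|=7

7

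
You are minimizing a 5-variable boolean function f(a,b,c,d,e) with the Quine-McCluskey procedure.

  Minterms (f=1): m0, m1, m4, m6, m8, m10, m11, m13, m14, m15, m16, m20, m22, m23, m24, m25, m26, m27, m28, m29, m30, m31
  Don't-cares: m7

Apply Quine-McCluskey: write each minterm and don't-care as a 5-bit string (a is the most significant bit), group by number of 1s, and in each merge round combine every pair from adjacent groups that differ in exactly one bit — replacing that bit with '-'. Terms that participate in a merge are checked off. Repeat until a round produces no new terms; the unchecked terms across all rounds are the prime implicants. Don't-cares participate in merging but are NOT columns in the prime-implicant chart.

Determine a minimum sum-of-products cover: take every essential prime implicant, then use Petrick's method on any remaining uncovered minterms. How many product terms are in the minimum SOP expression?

Round 0: 00000✓ 00001✓ 00100✓ 00110✓ 00111✓ 01000✓ 01010✓ 01011✓ 01101✓ 01110✓ 01111✓ 10000✓ 10100✓ 10110✓ 10111✓ 11000✓ 11001✓ 11010✓ 11011✓ 11100✓ 11101✓ 11110✓ 11111✓
Round 1: -0000✓ -0100✓ -0110✓ -0111✓ -1000✓ -1010✓ -1011✓ -1101✓ -1110✓ -1111✓ 0-000✓ 0-110✓ 0-111✓ 00-00✓ 0000- 001-0✓ 0011-✓ 01-10✓ 01-11✓ 010-0✓ 0101-✓ 011-1✓ 0111-✓ 1-000✓ 1-100✓ 1-110✓ 1-111✓ 10-00✓ 101-0✓ 1011-✓ 11-00✓ 11-01✓ 11-10✓ 11-11✓ 110-0✓ 110-1✓ 1100-✓ 1101-✓ 111-0✓ 111-1✓ 1110-✓ 1111-✓
Round 2: --000 --110✓ --111✓ -0-00 -01-0 -011-✓ -1-10✓ -1-11✓ -10-0 -101-✓ -11-1 -111-✓ 0-11-✓ 01-1-✓ 1--00 1-1-0 1-11-✓ 11--0✓ 11--1✓ 11-0-✓ 11-1-✓ 110--✓ 111--✓
Round 3: --11- -1-1- 11---
PIs = {--000, --11-, -0-00, -01-0, -1-1-, -10-0, -11-1, 0000-, 1--00, 1-1-0, 11---}
Coverage chart:
  m0: --000,-0-00,0000-
  m1: 0000- ←essential
  m4: -0-00,-01-0
  m6: --11-,-01-0
  m8: --000,-10-0
  m10: -1-1-,-10-0
  m11: -1-1- ←essential
  m13: -11-1 ←essential
  m14: --11-,-1-1-
  m15: --11-,-1-1-,-11-1
  m16: --000,-0-00,1--00
  m20: -0-00,-01-0,1--00,1-1-0
  m22: --11-,-01-0,1-1-0
  m23: --11- ←essential
  m24: --000,-10-0,1--00,11---
  m25: 11--- ←essential
  m26: -1-1-,-10-0,11---
  m27: -1-1-,11---
  m28: 1--00,1-1-0,11---
  m29: -11-1,11---
  m30: --11-,-1-1-,1-1-0,11---
  m31: --11-,-1-1-,-11-1,11---
Essential: --11-, -1-1-, -11-1, 0000-, 11---
Petrick residual → --000, -0-00
Min cover (7 terms): c'd'e' + cd + b'd'e' + bd + bce + a'b'c'd' + ab

7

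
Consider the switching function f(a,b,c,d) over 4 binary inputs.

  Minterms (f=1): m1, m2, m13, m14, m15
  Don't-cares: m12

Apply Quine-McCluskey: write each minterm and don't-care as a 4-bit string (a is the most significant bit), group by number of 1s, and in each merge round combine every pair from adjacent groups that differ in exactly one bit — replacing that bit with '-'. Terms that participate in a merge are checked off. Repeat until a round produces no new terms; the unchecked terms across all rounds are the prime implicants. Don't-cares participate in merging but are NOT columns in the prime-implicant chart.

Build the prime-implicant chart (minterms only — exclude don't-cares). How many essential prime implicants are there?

[col 0] 0001, 0010, 1100*, 1101*, 1110*, 1111*
[col 1] 11-0*, 11-1*, 110-*, 111-*
[col 2] 11--
Prime implicants: 0001, 0010, 11--
PI chart (minterm → PIs covering it):
  1 | 0001  (sole → essential)
  2 | 0010  (sole → essential)
  13 | 11--  (sole → essential)
  14 | 11--  (sole → essential)
  15 | 11--  (sole → essential)
Essential prime implicants: 0001, 0010, 11--

3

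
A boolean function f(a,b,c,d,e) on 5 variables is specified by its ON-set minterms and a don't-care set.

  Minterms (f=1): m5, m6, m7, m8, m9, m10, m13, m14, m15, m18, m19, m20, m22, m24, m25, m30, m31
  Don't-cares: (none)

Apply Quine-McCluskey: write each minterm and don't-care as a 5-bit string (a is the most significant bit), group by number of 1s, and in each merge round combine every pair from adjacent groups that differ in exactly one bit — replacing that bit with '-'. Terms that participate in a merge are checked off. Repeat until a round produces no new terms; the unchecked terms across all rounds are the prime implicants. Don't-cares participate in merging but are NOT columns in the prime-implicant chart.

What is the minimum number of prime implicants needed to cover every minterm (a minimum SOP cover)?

[col 0] 00101*, 00110*, 00111*, 01000*, 01001*, 01010*, 01101*, 01110*, 01111*, 10010*, 10011*, 10100*, 10110*, 11000*, 11001*, 11110*, 11111*
[col 1] -0110*, -1000*, -1001*, -1110*, -1111*, 0-101*, 0-110*, 0-111*, 001-1*, 0011-*, 01-01, 01-10, 010-0, 0100-*, 011-1*, 0111-*, 1-110*, 10-10, 1001-, 101-0, 1100-*, 1111-*
[col 2] --110, -100-, -111-, 0-1-1, 0-11-
Prime implicants: --110, -100-, -111-, 0-1-1, 0-11-, 01-01, 01-10, 010-0, 10-10, 1001-, 101-0
PI chart (minterm → PIs covering it):
  5 | 0-1-1  (sole → essential)
  6 | --110,0-11-
  7 | 0-1-1,0-11-
  8 | -100-,010-0
  9 | -100-,01-01
  10 | 01-10,010-0
  13 | 0-1-1,01-01
  14 | --110,-111-,0-11-,01-10
  15 | -111-,0-1-1,0-11-
  18 | 10-10,1001-
  19 | 1001-  (sole → essential)
  20 | 101-0  (sole → essential)
  22 | --110,10-10,101-0
  24 | -100-  (sole → essential)
  25 | -100-  (sole → essential)
  30 | --110,-111-
  31 | -111-  (sole → essential)
Essential prime implicants: -100-, -111-, 0-1-1, 1001-, 101-0
Petrick residual → --110, 01-10
Minimum SOP uses 7 PIs: cde' + bc'd' + bcd + a'ce + a'bde' + ab'c'd + ab'ce'

7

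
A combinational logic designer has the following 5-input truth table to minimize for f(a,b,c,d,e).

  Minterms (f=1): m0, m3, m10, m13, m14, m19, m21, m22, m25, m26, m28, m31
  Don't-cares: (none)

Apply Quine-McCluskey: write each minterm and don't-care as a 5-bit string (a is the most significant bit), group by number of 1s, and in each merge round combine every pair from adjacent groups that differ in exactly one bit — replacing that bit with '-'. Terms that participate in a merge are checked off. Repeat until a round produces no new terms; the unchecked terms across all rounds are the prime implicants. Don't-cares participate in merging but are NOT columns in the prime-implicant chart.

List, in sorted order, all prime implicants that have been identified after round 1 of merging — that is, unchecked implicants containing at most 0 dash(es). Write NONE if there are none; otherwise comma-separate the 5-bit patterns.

00000, 01101, 10101, 10110, 11001, 11100, 11111

size-2^0 implicants → 00000  00011(✓)  01010(✓)  01101  01110(✓)  10011(✓)  10101  10110  11001  11010(✓)  11100  11111
size-2^1 implicants → -0011  -1010  01-10
Unchecked terms (primes): -0011, -1010, 00000, 01-10, 01101, 10101, 10110, 11001, 11100, 11111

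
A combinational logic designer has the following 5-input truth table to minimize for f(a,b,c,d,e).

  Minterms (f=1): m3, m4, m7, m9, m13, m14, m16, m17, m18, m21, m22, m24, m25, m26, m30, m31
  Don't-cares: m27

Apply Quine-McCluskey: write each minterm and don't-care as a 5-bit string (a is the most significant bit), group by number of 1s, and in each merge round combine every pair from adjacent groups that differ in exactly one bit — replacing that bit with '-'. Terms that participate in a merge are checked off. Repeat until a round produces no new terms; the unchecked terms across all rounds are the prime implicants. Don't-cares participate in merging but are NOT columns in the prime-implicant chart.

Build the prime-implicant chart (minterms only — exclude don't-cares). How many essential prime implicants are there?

Round 0: 00011✓ 00100 00111✓ 01001✓ 01101✓ 01110✓ 10000✓ 10001✓ 10010✓ 10101✓ 10110✓ 11000✓ 11001✓ 11010✓ 11011✓ 11110✓ 11111✓
Round 1: -1001 -1110 00-11 01-01 1-000✓ 1-001✓ 1-010✓ 1-110✓ 10-01 10-10✓ 100-0✓ 1000-✓ 11-10✓ 11-11✓ 110-0✓ 110-1✓ 1100-✓ 1101-✓ 1111-✓
Round 2: 1--10 1-0-0 1-00- 11-1- 110--
PIs = {-1001, -1110, 00-11, 00100, 01-01, 1--10, 1-0-0, 1-00-, 10-01, 11-1-, 110--}
Coverage chart:
  m3: 00-11 ←essential
  m4: 00100 ←essential
  m7: 00-11 ←essential
  m9: -1001,01-01
  m13: 01-01 ←essential
  m14: -1110 ←essential
  m16: 1-0-0,1-00-
  m17: 1-00-,10-01
  m18: 1--10,1-0-0
  m21: 10-01 ←essential
  m22: 1--10 ←essential
  m24: 1-0-0,1-00-,110--
  m25: -1001,1-00-,110--
  m26: 1--10,1-0-0,11-1-,110--
  m30: -1110,1--10,11-1-
  m31: 11-1- ←essential
Essential: -1110, 00-11, 00100, 01-01, 1--10, 10-01, 11-1-

7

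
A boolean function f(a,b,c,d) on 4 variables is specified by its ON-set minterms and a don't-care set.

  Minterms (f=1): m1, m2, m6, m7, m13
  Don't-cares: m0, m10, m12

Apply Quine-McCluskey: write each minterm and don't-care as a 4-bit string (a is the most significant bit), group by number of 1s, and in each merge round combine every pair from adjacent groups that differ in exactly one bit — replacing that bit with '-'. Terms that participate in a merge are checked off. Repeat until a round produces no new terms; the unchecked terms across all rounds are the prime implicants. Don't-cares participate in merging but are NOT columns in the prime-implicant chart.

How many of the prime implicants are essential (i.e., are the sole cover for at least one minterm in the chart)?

3

[col 0] 0000*, 0001*, 0010*, 0110*, 0111*, 1010*, 1100*, 1101*
[col 1] -010, 0-10, 00-0, 000-, 011-, 110-
Prime implicants: -010, 0-10, 00-0, 000-, 011-, 110-
PI chart (minterm → PIs covering it):
  1 | 000-  (sole → essential)
  2 | -010,0-10,00-0
  6 | 0-10,011-
  7 | 011-  (sole → essential)
  13 | 110-  (sole → essential)
Essential prime implicants: 000-, 011-, 110-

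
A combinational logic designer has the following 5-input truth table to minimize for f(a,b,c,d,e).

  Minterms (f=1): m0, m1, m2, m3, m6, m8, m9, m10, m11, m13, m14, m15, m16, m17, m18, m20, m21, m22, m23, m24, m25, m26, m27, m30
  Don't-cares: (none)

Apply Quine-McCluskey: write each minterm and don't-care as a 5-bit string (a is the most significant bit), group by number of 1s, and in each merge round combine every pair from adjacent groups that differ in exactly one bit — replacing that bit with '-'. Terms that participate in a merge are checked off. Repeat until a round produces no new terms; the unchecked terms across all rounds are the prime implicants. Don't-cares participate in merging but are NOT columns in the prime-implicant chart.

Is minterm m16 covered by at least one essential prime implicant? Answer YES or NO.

size-2^0 implicants → 00000(✓)  00001(✓)  00010(✓)  00011(✓)  00110(✓)  01000(✓)  01001(✓)  01010(✓)  01011(✓)  01101(✓)  01110(✓)  01111(✓)  10000(✓)  10001(✓)  10010(✓)  10100(✓)  10101(✓)  10110(✓)  10111(✓)  11000(✓)  11001(✓)  11010(✓)  11011(✓)  11110(✓)
size-2^1 implicants → -0000(✓)  -0001(✓)  -0010(✓)  -0110(✓)  -1000(✓)  -1001(✓)  -1010(✓)  -1011(✓)  -1110(✓)  0-000(✓)  0-001(✓)  0-010(✓)  0-011(✓)  0-110(✓)  00-10(✓)  000-0(✓)  000-1(✓)  0000-(✓)  0001-(✓)  01-01(✓)  01-10(✓)  01-11(✓)  010-0(✓)  010-1(✓)  0100-(✓)  0101-(✓)  011-1(✓)  0111-(✓)  1-000(✓)  1-001(✓)  1-010(✓)  1-110(✓)  10-00(✓)  10-01(✓)  10-10(✓)  100-0(✓)  1000-(✓)  101-0(✓)  101-1(✓)  1010-(✓)  1011-(✓)  11-10(✓)  110-0(✓)  110-1(✓)  1100-(✓)  1101-(✓)
size-2^2 implicants → --000(✓)  --001(✓)  --010(✓)  --110(✓)  -0-10(✓)  -00-0(✓)  -000-(✓)  -1-10(✓)  -10-0(✓)  -10-1(✓)  -100-(✓)  -101-(✓)  0--10(✓)  0-0-0(✓)  0-0-1(✓)  0-00-(✓)  0-01-(✓)  000--(✓)  01--1  01-1-  010--(✓)  1--10(✓)  1-0-0(✓)  1-00-(✓)  10--0  10-0-  101--  110--(✓)
size-2^3 implicants → ---10  --0-0  --00-  -10--  0-0--
Unchecked terms (primes): ---10, --0-0, --00-, -10--, 0-0--, 01--1, 01-1-, 10--0, 10-0-, 101--
Minterm coverage:
  m0 ⊆ --0-0,--00-,0-0--
  m1 ⊆ --00-,0-0--
  m2 ⊆ ---10,--0-0,0-0--
  m3 ⊆ 0-0-- [E]
  m6 ⊆ ---10 [E]
  m8 ⊆ --0-0,--00-,-10--,0-0--
  m9 ⊆ --00-,-10--,0-0--,01--1
  m10 ⊆ ---10,--0-0,-10--,0-0--,01-1-
  m11 ⊆ -10--,0-0--,01--1,01-1-
  m13 ⊆ 01--1 [E]
  m14 ⊆ ---10,01-1-
  m15 ⊆ 01--1,01-1-
  m16 ⊆ --0-0,--00-,10--0,10-0-
  m17 ⊆ --00-,10-0-
  m18 ⊆ ---10,--0-0,10--0
  m20 ⊆ 10--0,10-0-,101--
  m21 ⊆ 10-0-,101--
  m22 ⊆ ---10,10--0,101--
  m23 ⊆ 101-- [E]
  m24 ⊆ --0-0,--00-,-10--
  m25 ⊆ --00-,-10--
  m26 ⊆ ---10,--0-0,-10--
  m27 ⊆ -10-- [E]
  m30 ⊆ ---10 [E]
E = {---10, -10--, 0-0--, 01--1, 101--}

NO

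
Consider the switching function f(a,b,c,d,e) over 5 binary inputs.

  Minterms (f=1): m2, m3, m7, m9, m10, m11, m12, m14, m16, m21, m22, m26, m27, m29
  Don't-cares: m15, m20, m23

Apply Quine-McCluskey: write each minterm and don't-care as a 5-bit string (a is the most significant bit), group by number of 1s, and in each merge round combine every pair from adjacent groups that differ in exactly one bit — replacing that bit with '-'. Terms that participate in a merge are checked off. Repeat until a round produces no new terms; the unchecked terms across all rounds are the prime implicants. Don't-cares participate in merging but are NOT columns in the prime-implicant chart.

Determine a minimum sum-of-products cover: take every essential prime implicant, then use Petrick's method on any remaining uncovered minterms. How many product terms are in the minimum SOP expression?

size-2^0 implicants → 00010(✓)  00011(✓)  00111(✓)  01001(✓)  01010(✓)  01011(✓)  01100(✓)  01110(✓)  01111(✓)  10000(✓)  10100(✓)  10101(✓)  10110(✓)  10111(✓)  11010(✓)  11011(✓)  11101(✓)
size-2^1 implicants → -0111  -1010(✓)  -1011(✓)  0-010(✓)  0-011(✓)  0-111(✓)  00-11(✓)  0001-(✓)  01-10(✓)  01-11(✓)  010-1  0101-(✓)  011-0  0111-(✓)  1-101  10-00  101-0(✓)  101-1(✓)  1010-(✓)  1011-(✓)  1101-(✓)
size-2^2 implicants → -101-  0--11  0-01-  01-1-  101--
Unchecked terms (primes): -0111, -101-, 0--11, 0-01-, 01-1-, 010-1, 011-0, 1-101, 10-00, 101--
Minterm coverage:
  m2 ⊆ 0-01- [E]
  m3 ⊆ 0--11,0-01-
  m7 ⊆ -0111,0--11
  m9 ⊆ 010-1 [E]
  m10 ⊆ -101-,0-01-,01-1-
  m11 ⊆ -101-,0--11,0-01-,01-1-,010-1
  m12 ⊆ 011-0 [E]
  m14 ⊆ 01-1-,011-0
  m16 ⊆ 10-00 [E]
  m21 ⊆ 1-101,101--
  m22 ⊆ 101-- [E]
  m26 ⊆ -101- [E]
  m27 ⊆ -101- [E]
  m29 ⊆ 1-101 [E]
E = {-101-, 0-01-, 010-1, 011-0, 1-101, 10-00, 101--}
Petrick residual → -0111
Cover = b'cde + bc'd + a'c'd + a'bc'e + a'bce' + acd'e + ab'd'e' + ab'c  |cover|=8

8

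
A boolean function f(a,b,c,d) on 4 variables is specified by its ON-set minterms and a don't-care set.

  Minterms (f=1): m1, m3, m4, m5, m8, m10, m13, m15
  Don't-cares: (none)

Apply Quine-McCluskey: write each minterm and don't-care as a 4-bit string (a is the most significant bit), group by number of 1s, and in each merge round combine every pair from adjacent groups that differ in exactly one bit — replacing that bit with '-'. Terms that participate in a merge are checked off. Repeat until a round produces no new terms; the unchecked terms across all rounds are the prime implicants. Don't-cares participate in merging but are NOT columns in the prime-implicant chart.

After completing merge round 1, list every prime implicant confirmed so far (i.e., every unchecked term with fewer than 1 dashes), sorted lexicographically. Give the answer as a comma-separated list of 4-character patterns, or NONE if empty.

NONE

[col 0] 0001*, 0011*, 0100*, 0101*, 1000*, 1010*, 1101*, 1111*
[col 1] -101, 0-01, 00-1, 010-, 10-0, 11-1
Prime implicants: -101, 0-01, 00-1, 010-, 10-0, 11-1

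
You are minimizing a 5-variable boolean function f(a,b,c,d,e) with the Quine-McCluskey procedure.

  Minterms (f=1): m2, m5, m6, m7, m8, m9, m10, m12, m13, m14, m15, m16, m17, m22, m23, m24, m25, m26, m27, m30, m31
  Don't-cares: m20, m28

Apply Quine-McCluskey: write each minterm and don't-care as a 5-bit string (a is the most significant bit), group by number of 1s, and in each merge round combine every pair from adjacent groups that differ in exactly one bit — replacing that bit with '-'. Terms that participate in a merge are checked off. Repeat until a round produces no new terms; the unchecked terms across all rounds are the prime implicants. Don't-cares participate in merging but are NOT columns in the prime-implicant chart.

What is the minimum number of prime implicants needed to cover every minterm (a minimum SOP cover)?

size-2^0 implicants → 00010(✓)  00101(✓)  00110(✓)  00111(✓)  01000(✓)  01001(✓)  01010(✓)  01100(✓)  01101(✓)  01110(✓)  01111(✓)  10000(✓)  10001(✓)  10100(✓)  10110(✓)  10111(✓)  11000(✓)  11001(✓)  11010(✓)  11011(✓)  11100(✓)  11110(✓)  11111(✓)
size-2^1 implicants → -0110(✓)  -0111(✓)  -1000(✓)  -1001(✓)  -1010(✓)  -1100(✓)  -1110(✓)  -1111(✓)  0-010(✓)  0-101(✓)  0-110(✓)  0-111(✓)  00-10(✓)  001-1(✓)  0011-(✓)  01-00(✓)  01-01(✓)  01-10(✓)  010-0(✓)  0100-(✓)  011-0(✓)  011-1(✓)  0110-(✓)  0111-(✓)  1-000(✓)  1-001(✓)  1-100(✓)  1-110(✓)  1-111(✓)  10-00(✓)  1000-(✓)  101-0(✓)  1011-(✓)  11-00(✓)  11-10(✓)  11-11(✓)  110-0(✓)  110-1(✓)  1100-(✓)  1101-(✓)  111-0(✓)  1111-(✓)
size-2^2 implicants → --110(✓)  --111(✓)  -011-(✓)  -1-00(✓)  -1-10(✓)  -10-0(✓)  -100-  -11-0(✓)  -111-(✓)  0--10  0-1-1  0-11-(✓)  01--0(✓)  01-0-  011--  1--00  1-00-  1-1-0  1-11-(✓)  11--0(✓)  11-1-  110--
size-2^3 implicants → --11-  -1--0
Unchecked terms (primes): --11-, -1--0, -100-, 0--10, 0-1-1, 01-0-, 011--, 1--00, 1-00-, 1-1-0, 11-1-, 110--
Minterm coverage:
  m2 ⊆ 0--10 [E]
  m5 ⊆ 0-1-1 [E]
  m6 ⊆ --11-,0--10
  m7 ⊆ --11-,0-1-1
  m8 ⊆ -1--0,-100-,01-0-
  m9 ⊆ -100-,01-0-
  m10 ⊆ -1--0,0--10
  m12 ⊆ -1--0,01-0-,011--
  m13 ⊆ 0-1-1,01-0-,011--
  m14 ⊆ --11-,-1--0,0--10,011--
  m15 ⊆ --11-,0-1-1,011--
  m16 ⊆ 1--00,1-00-
  m17 ⊆ 1-00- [E]
  m22 ⊆ --11-,1-1-0
  m23 ⊆ --11- [E]
  m24 ⊆ -1--0,-100-,1--00,1-00-,110--
  m25 ⊆ -100-,1-00-,110--
  m26 ⊆ -1--0,11-1-,110--
  m27 ⊆ 11-1-,110--
  m30 ⊆ --11-,-1--0,1-1-0,11-1-
  m31 ⊆ --11-,11-1-
E = {--11-, 0--10, 0-1-1, 1-00-}
Petrick residual → 01-0-, 11-1-
Cover = cd + a'de' + a'ce + a'bd' + ac'd' + abd  |cover|=6

6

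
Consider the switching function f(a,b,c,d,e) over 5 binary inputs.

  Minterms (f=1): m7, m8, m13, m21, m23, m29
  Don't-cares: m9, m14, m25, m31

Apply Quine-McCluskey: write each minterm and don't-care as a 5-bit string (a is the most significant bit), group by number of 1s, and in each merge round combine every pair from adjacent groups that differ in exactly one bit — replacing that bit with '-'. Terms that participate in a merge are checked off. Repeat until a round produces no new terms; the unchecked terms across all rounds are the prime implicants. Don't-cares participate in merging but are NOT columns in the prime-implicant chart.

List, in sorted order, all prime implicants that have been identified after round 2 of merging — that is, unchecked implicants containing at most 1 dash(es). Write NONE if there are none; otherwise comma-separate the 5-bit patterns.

size-2^0 implicants → 00111(✓)  01000(✓)  01001(✓)  01101(✓)  01110  10101(✓)  10111(✓)  11001(✓)  11101(✓)  11111(✓)
size-2^1 implicants → -0111  -1001(✓)  -1101(✓)  01-01(✓)  0100-  1-101(✓)  1-111(✓)  101-1(✓)  11-01(✓)  111-1(✓)
size-2^2 implicants → -1-01  1-1-1
Unchecked terms (primes): -0111, -1-01, 0100-, 01110, 1-1-1

-0111, 0100-, 01110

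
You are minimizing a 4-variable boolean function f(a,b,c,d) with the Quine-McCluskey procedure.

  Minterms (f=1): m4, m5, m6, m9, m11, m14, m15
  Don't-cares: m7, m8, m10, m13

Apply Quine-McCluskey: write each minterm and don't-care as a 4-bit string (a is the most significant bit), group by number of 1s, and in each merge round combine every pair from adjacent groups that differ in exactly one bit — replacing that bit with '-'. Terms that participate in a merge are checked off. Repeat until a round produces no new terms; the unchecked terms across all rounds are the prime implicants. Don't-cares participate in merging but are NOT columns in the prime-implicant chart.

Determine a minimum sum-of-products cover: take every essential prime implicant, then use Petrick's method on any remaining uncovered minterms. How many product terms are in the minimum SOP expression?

3

[col 0] 0100*, 0101*, 0110*, 0111*, 1000*, 1001*, 1010*, 1011*, 1101*, 1110*, 1111*
[col 1] -101*, -110*, -111*, 01-0*, 01-1*, 010-*, 011-*, 1-01*, 1-10*, 1-11*, 10-0*, 10-1*, 100-*, 101-*, 11-1*, 111-*
[col 2] -1-1, -11-, 01--, 1--1, 1-1-, 10--
Prime implicants: -1-1, -11-, 01--, 1--1, 1-1-, 10--
PI chart (minterm → PIs covering it):
  4 | 01--  (sole → essential)
  5 | -1-1,01--
  6 | -11-,01--
  9 | 1--1,10--
  11 | 1--1,1-1-,10--
  14 | -11-,1-1-
  15 | -1-1,-11-,1--1,1-1-
Essential prime implicants: 01--
Petrick residual → -11-, 1--1
Minimum SOP uses 3 PIs: bc + a'b + ad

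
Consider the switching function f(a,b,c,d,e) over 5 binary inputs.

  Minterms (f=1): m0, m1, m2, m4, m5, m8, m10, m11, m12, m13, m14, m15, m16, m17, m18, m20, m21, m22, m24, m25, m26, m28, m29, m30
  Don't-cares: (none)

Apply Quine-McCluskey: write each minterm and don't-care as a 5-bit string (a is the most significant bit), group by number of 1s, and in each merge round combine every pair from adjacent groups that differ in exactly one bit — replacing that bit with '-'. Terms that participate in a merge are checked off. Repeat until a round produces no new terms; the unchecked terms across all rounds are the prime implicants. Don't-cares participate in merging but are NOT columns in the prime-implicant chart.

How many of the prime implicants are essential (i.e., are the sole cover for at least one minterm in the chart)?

5

size-2^0 implicants → 00000(✓)  00001(✓)  00010(✓)  00100(✓)  00101(✓)  01000(✓)  01010(✓)  01011(✓)  01100(✓)  01101(✓)  01110(✓)  01111(✓)  10000(✓)  10001(✓)  10010(✓)  10100(✓)  10101(✓)  10110(✓)  11000(✓)  11001(✓)  11010(✓)  11100(✓)  11101(✓)  11110(✓)
size-2^1 implicants → -0000(✓)  -0001(✓)  -0010(✓)  -0100(✓)  -0101(✓)  -1000(✓)  -1010(✓)  -1100(✓)  -1101(✓)  -1110(✓)  0-000(✓)  0-010(✓)  0-100(✓)  0-101(✓)  00-00(✓)  00-01(✓)  000-0(✓)  0000-(✓)  0010-(✓)  01-00(✓)  01-10(✓)  01-11(✓)  010-0(✓)  0101-(✓)  011-0(✓)  011-1(✓)  0110-(✓)  0111-(✓)  1-000(✓)  1-001(✓)  1-010(✓)  1-100(✓)  1-101(✓)  1-110(✓)  10-00(✓)  10-01(✓)  10-10(✓)  100-0(✓)  1000-(✓)  101-0(✓)  1010-(✓)  11-00(✓)  11-01(✓)  11-10(✓)  110-0(✓)  1100-(✓)  111-0(✓)  1110-(✓)
size-2^2 implicants → --000(✓)  --010(✓)  --100(✓)  --101(✓)  -0-00(✓)  -0-01(✓)  -00-0(✓)  -000-(✓)  -010-(✓)  -1-00(✓)  -1-10(✓)  -10-0(✓)  -11-0(✓)  -110-(✓)  0--00(✓)  0-0-0(✓)  0-10-(✓)  00-0-(✓)  01--0(✓)  01-1-  011--  1--00(✓)  1--01(✓)  1--10(✓)  1-0-0(✓)  1-00-(✓)  1-1-0(✓)  1-10-(✓)  10--0(✓)  10-0-(✓)  11--0(✓)  11-0-(✓)
size-2^3 implicants → ---00  --0-0  --10-  -0-0-  -1--0  1---0  1--0-
Unchecked terms (primes): ---00, --0-0, --10-, -0-0-, -1--0, 01-1-, 011--, 1---0, 1--0-
Minterm coverage:
  m0 ⊆ ---00,--0-0,-0-0-
  m1 ⊆ -0-0- [E]
  m2 ⊆ --0-0 [E]
  m4 ⊆ ---00,--10-,-0-0-
  m5 ⊆ --10-,-0-0-
  m8 ⊆ ---00,--0-0,-1--0
  m10 ⊆ --0-0,-1--0,01-1-
  m11 ⊆ 01-1- [E]
  m12 ⊆ ---00,--10-,-1--0,011--
  m13 ⊆ --10-,011--
  m14 ⊆ -1--0,01-1-,011--
  m15 ⊆ 01-1-,011--
  m16 ⊆ ---00,--0-0,-0-0-,1---0,1--0-
  m17 ⊆ -0-0-,1--0-
  m18 ⊆ --0-0,1---0
  m20 ⊆ ---00,--10-,-0-0-,1---0,1--0-
  m21 ⊆ --10-,-0-0-,1--0-
  m22 ⊆ 1---0 [E]
  m24 ⊆ ---00,--0-0,-1--0,1---0,1--0-
  m25 ⊆ 1--0- [E]
  m26 ⊆ --0-0,-1--0,1---0
  m28 ⊆ ---00,--10-,-1--0,1---0,1--0-
  m29 ⊆ --10-,1--0-
  m30 ⊆ -1--0,1---0
E = {--0-0, -0-0-, 01-1-, 1---0, 1--0-}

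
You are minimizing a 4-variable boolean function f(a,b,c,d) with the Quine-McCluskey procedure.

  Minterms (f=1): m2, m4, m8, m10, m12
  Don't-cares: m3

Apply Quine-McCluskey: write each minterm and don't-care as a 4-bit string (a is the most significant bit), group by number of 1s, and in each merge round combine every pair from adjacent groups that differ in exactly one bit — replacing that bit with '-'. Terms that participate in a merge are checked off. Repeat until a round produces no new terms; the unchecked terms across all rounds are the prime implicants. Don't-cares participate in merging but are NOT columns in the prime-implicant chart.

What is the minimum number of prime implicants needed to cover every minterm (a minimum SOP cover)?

[col 0] 0010*, 0011*, 0100*, 1000*, 1010*, 1100*
[col 1] -010, -100, 001-, 1-00, 10-0
Prime implicants: -010, -100, 001-, 1-00, 10-0
PI chart (minterm → PIs covering it):
  2 | -010,001-
  4 | -100  (sole → essential)
  8 | 1-00,10-0
  10 | -010,10-0
  12 | -100,1-00
Essential prime implicants: -100
Petrick residual → -010, 1-00
Minimum SOP uses 3 PIs: b'cd' + bc'd' + ac'd'

3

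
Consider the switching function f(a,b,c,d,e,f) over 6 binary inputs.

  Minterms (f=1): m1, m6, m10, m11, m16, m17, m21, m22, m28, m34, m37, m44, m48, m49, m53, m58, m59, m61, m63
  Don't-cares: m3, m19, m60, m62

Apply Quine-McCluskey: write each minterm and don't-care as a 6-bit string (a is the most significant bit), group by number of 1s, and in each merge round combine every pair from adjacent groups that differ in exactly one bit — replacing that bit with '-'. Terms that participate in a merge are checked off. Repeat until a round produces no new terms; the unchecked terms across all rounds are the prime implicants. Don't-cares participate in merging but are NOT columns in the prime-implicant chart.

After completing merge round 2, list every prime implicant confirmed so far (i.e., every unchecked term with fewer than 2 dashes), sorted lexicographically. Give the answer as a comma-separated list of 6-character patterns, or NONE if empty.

-11100, 0-0110, 00-011, 00101-, 1-0101, 1-1100, 100010, 11-101

Round 0: 000001✓ 000011✓ 000110✓ 001010✓ 001011✓ 010000✓ 010001✓ 010011✓ 010101✓ 010110✓ 011100✓ 100010 100101✓ 101100✓ 110000✓ 110001✓ 110101✓ 111010✓ 111011✓ 111100✓ 111101✓ 111110✓ 111111✓
Round 1: -10000✓ -10001✓ -10101✓ -11100 0-0001✓ 0-0011✓ 0-0110 00-011 0000-1✓ 00101- 010-01✓ 0100-1✓ 01000-✓ 1-0101 1-1100 11-101 110-01✓ 11000-✓ 111-10✓ 111-11✓ 11101-✓ 1111-0✓ 1111-1✓ 11110-✓ 11111-✓
Round 2: -10-01 -1000- 0-00-1 111-1- 1111--
PIs = {-10-01, -1000-, -11100, 0-00-1, 0-0110, 00-011, 00101-, 1-0101, 1-1100, 100010, 11-101, 111-1-, 1111--}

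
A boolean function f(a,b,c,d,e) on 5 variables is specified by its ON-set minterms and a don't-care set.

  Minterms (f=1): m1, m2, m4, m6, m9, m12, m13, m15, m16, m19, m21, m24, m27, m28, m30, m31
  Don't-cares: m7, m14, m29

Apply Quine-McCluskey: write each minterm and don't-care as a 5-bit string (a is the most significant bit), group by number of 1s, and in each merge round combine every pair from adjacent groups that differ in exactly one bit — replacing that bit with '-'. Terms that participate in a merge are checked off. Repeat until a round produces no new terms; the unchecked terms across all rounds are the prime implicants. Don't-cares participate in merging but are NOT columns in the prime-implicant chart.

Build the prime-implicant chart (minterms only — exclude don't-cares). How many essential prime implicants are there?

7

[col 0] 00001*, 00010*, 00100*, 00110*, 00111*, 01001*, 01100*, 01101*, 01110*, 01111*, 10000*, 10011*, 10101*, 11000*, 11011*, 11100*, 11101*, 11110*, 11111*
[col 1] -1100*, -1101*, -1110*, -1111*, 0-001, 0-100*, 0-110*, 0-111*, 00-10, 001-0*, 0011-*, 01-01, 011-0*, 011-1*, 0110-*, 0111-*, 1-000, 1-011, 1-101, 11-00, 11-11, 111-0*, 111-1*, 1110-*, 1111-*
[col 2] -11-0*, -11-1*, -110-*, -111-*, 0-1-0, 0-11-, 011--*, 111--*
[col 3] -11--
Prime implicants: -11--, 0-001, 0-1-0, 0-11-, 00-10, 01-01, 1-000, 1-011, 1-101, 11-00, 11-11
PI chart (minterm → PIs covering it):
  1 | 0-001  (sole → essential)
  2 | 00-10  (sole → essential)
  4 | 0-1-0  (sole → essential)
  6 | 0-1-0,0-11-,00-10
  9 | 0-001,01-01
  12 | -11--,0-1-0
  13 | -11--,01-01
  15 | -11--,0-11-
  16 | 1-000  (sole → essential)
  19 | 1-011  (sole → essential)
  21 | 1-101  (sole → essential)
  24 | 1-000,11-00
  27 | 1-011,11-11
  28 | -11--,11-00
  30 | -11--  (sole → essential)
  31 | -11--,11-11
Essential prime implicants: -11--, 0-001, 0-1-0, 00-10, 1-000, 1-011, 1-101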